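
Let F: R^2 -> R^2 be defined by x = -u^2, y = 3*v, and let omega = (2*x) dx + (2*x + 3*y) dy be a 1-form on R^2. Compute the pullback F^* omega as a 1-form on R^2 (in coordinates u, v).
F^* omega = (4*u^3) du + (-6*u^2 + 27*v) dv

Using F^*(f dg) = (f ∘ F) d(g ∘ F), substitute each coordinate x_i by F_i(u, v) in f_i, and replace dx_i by d F_i = (∂F_i/∂u) du + (∂F_i/∂v) dv.
  For the x component: f_1(F) = -2*u^2; d F_1 = (-2*u) du + (0) dv
  For the y component: f_2(F) = -2*u^2 + 9*v; d F_2 = (0) du + (3) dv
Combining and collecting du, dv coefficients:
  coeff of du: 4*u^3
  coeff of dv: -6*u^2 + 27*v
F^* omega = (4*u^3) du + (-6*u^2 + 27*v) dv.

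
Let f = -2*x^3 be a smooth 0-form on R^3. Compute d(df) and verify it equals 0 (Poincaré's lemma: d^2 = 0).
d(df) = 0

Step 1: df = sum_i (∂f/∂x_i) dx_i = (-6*x^2) dx + (0) dy + (0) dz.
Step 2: Apply d again. Using the 1-form formula, the coefficient of dx ∧ dy in d(df) is ∂^2 f/∂x ∂y - ∂^2 f/∂y ∂x = (0) - (0) = 0 (equality of mixed partials for smooth f).
Similarly for dx ∧ dz and dy ∧ dz — all coefficients vanish. So d(df) = 0.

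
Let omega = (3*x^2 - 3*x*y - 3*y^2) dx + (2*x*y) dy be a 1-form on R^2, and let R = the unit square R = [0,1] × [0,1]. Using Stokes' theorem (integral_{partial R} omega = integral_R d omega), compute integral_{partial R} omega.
integral_(partial R) omega = 11/2

Stokes: integral_partial_R omega = integral_R d omega with d omega = (∂Q/∂x - ∂P/∂y) dx ∧ dy.
  ∂Q/∂x = 2*y
  ∂P/∂y = -3*x - 6*y
  integrand = ∂Q/∂x - ∂P/∂y = 3*x + 8*y.
Integrating over R: integral_0^1 integral_0^1 (3*x + 8*y) dx dy = 11/2.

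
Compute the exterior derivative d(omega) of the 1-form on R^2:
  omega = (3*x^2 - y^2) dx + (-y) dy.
d(omega) = (2*y) dx ∧ dy

For a 1-form omega = sum_i f_i dx_i, the exterior derivative is
  d(omega) = sum_{i < j} (∂f_j/∂x_i - ∂f_i/∂x_j) dx_i ∧ dx_j.
  coefficient of dx ∧ dy: ∂f_2/∂x - ∂f_1/∂y = ∂(-y)/∂x - ∂(3*x^2 - y^2)/∂y = 2*y
Assembling: d(omega) = (2*y) dx ∧ dy.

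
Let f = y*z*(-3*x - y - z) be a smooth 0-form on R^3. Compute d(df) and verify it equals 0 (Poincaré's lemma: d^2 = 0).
d(df) = 0

Step 1: df = sum_i (∂f/∂x_i) dx_i = (-3*y*z) dx + (z*(-3*x - 2*y - z)) dy + (y*(-3*x - y - 2*z)) dz.
Step 2: Apply d again. Using the 1-form formula, the coefficient of dx ∧ dy in d(df) is ∂^2 f/∂x ∂y - ∂^2 f/∂y ∂x = (-3*z) - (-3*z) = 0 (equality of mixed partials for smooth f).
Similarly for dx ∧ dz and dy ∧ dz — all coefficients vanish. So d(df) = 0.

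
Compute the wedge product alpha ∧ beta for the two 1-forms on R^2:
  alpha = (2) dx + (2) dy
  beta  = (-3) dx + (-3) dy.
alpha ∧ beta = 0

Distribute the wedge, using dx_i ∧ dx_j = -dx_j ∧ dx_i and dx_i ∧ dx_i = 0. For each pair (i, j) with i < j, the coefficient of dx_i ∧ dx_j in alpha ∧ beta is (alpha_i * beta_j - alpha_j * beta_i). Collecting: alpha ∧ beta = 0.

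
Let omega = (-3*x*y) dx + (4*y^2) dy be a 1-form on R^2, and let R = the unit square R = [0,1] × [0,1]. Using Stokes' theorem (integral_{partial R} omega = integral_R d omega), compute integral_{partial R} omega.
integral_(partial R) omega = 3/2

Stokes: integral_partial_R omega = integral_R d omega with d omega = (∂Q/∂x - ∂P/∂y) dx ∧ dy.
  ∂Q/∂x = 0
  ∂P/∂y = -3*x
  integrand = ∂Q/∂x - ∂P/∂y = 3*x.
Integrating over R: integral_0^1 integral_0^1 (3*x) dx dy = 3/2.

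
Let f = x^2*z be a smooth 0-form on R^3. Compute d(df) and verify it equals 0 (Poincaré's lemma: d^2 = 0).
d(df) = 0

Step 1: df = sum_i (∂f/∂x_i) dx_i = (2*x*z) dx + (0) dy + (x^2) dz.
Step 2: Apply d again. Using the 1-form formula, the coefficient of dx ∧ dy in d(df) is ∂^2 f/∂x ∂y - ∂^2 f/∂y ∂x = (0) - (0) = 0 (equality of mixed partials for smooth f).
Similarly for dx ∧ dz and dy ∧ dz — all coefficients vanish. So d(df) = 0.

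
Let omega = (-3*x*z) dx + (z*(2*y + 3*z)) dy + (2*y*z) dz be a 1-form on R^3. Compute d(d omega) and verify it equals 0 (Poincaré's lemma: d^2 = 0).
d(d omega) = 0

Step 1: d omega = sum_{i<j} (∂f_j/∂x_i - ∂f_i/∂x_j) dx_i ∧ dx_j:
  coeff of dx ∧ dy: 0
  coeff of dx ∧ dz: 3*x
  coeff of dy ∧ dz: -2*y - 4*z
Step 2: Apply d again to each 2-form coefficient. The only possible 3-form in R^3 is dx ∧ dy ∧ dz, with coefficient
  ∂(coeff of dy∧dz)/∂x - ∂(coeff of dx∧dz)/∂y + ∂(coeff of dx∧dy)/∂z
  = ∂/∂x (-2*y - 4*z) - ∂/∂y (3*x) + ∂/∂z (0).
Each of these terms simplifies to sums of mixed partials that cancel in pairs. The result is 0 (by equality of mixed partials for smooth functions — Schwarz / Clairaut).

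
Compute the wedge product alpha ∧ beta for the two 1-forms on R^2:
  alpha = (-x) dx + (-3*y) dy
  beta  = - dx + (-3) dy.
alpha ∧ beta = (3*x - 3*y) dx ∧ dy

Distribute the wedge, using dx_i ∧ dx_j = -dx_j ∧ dx_i and dx_i ∧ dx_i = 0. For each pair (i, j) with i < j, the coefficient of dx_i ∧ dx_j in alpha ∧ beta is (alpha_i * beta_j - alpha_j * beta_i). Collecting: alpha ∧ beta = (3*x - 3*y) dx ∧ dy.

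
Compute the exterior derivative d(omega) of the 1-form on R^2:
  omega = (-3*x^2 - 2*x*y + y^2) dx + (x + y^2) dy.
d(omega) = (2*x - 2*y + 1) dx ∧ dy

For a 1-form omega = sum_i f_i dx_i, the exterior derivative is
  d(omega) = sum_{i < j} (∂f_j/∂x_i - ∂f_i/∂x_j) dx_i ∧ dx_j.
  coefficient of dx ∧ dy: ∂f_2/∂x - ∂f_1/∂y = ∂(x + y^2)/∂x - ∂(-3*x^2 - 2*x*y + y^2)/∂y = 2*x - 2*y + 1
Assembling: d(omega) = (2*x - 2*y + 1) dx ∧ dy.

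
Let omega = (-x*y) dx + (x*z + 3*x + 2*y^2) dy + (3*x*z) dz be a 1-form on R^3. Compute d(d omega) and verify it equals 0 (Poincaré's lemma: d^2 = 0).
d(d omega) = 0

Step 1: d omega = sum_{i<j} (∂f_j/∂x_i - ∂f_i/∂x_j) dx_i ∧ dx_j:
  coeff of dx ∧ dy: x + z + 3
  coeff of dx ∧ dz: 3*z
  coeff of dy ∧ dz: -x
Step 2: Apply d again to each 2-form coefficient. The only possible 3-form in R^3 is dx ∧ dy ∧ dz, with coefficient
  ∂(coeff of dy∧dz)/∂x - ∂(coeff of dx∧dz)/∂y + ∂(coeff of dx∧dy)/∂z
  = ∂/∂x (-x) - ∂/∂y (3*z) + ∂/∂z (x + z + 3).
Each of these terms simplifies to sums of mixed partials that cancel in pairs. The result is 0 (by equality of mixed partials for smooth functions — Schwarz / Clairaut).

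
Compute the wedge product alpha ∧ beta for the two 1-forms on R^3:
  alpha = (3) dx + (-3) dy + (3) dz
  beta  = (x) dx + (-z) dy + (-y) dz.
alpha ∧ beta = (3*x - 3*z) dx ∧ dy + (-3*x - 3*y) dx ∧ dz + (3*y + 3*z) dy ∧ dz

Distribute the wedge, using dx_i ∧ dx_j = -dx_j ∧ dx_i and dx_i ∧ dx_i = 0. For each pair (i, j) with i < j, the coefficient of dx_i ∧ dx_j in alpha ∧ beta is (alpha_i * beta_j - alpha_j * beta_i). Collecting: alpha ∧ beta = (3*x - 3*z) dx ∧ dy + (-3*x - 3*y) dx ∧ dz + (3*y + 3*z) dy ∧ dz.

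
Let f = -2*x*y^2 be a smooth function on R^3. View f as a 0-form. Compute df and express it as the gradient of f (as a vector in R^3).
df = (-2*y^2) dx + (-4*x*y) dy + (0) dz; grad f = (-2*y^2, -4*x*y, 0)

For a 0-form f, d f = (∂f/∂x) dx + (∂f/∂y) dy + (∂f/∂z) dz. The components of the vector representation are exactly the entries of grad f in Cartesian coordinates:
  ∂f/∂x = -2*y^2
  ∂f/∂y = -4*x*y
  ∂f/∂z = 0.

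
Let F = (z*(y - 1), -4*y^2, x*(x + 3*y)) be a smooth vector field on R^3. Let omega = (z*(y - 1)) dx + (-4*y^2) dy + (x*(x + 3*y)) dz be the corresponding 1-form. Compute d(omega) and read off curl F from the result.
d(omega) = (3*x) dy ∧ dz + (-2*x - 2*y - 1) dz ∧ dx + (-z) dx ∧ dy; curl F = (3*x, -2*x - 2*y - 1, -z)

d omega = sum_{i<j} (∂f_j/∂x_i - ∂f_i/∂x_j) dx_i ∧ dx_j. Under the identification (dy ∧ dz, dz ∧ dx, dx ∧ dy) ↔ (e_x, e_y, e_z), the coefficients are exactly the components of curl F. Compute:
  ∂R/∂y - ∂Q/∂z = (3*x) - (0) = 3*x
  ∂P/∂z - ∂R/∂x = (y - 1) - (2*x + 3*y) = -2*x - 2*y - 1
  ∂Q/∂x - ∂P/∂y = (0) - (z) = -z.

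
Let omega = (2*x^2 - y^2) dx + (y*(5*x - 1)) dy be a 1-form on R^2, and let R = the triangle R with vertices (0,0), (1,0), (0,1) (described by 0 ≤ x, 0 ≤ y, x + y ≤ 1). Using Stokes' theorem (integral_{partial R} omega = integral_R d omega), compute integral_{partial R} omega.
integral_(partial R) omega = 7/6

Stokes: integral_partial_R omega = integral_R d omega with d omega = (∂Q/∂x - ∂P/∂y) dx ∧ dy.
  ∂Q/∂x = 5*y
  ∂P/∂y = -2*y
  integrand = ∂Q/∂x - ∂P/∂y = 7*y.
Integrating over R: integral_0^1 integral_0^{1-x} (7*y) dy dx = 7/6.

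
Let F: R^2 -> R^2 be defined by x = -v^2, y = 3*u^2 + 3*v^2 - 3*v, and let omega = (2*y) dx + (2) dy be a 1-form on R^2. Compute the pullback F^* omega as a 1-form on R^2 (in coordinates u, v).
F^* omega = (12*u) du + (-12*u^2*v - 12*v^3 + 12*v^2 + 12*v - 6) dv

Using F^*(f dg) = (f ∘ F) d(g ∘ F), substitute each coordinate x_i by F_i(u, v) in f_i, and replace dx_i by d F_i = (∂F_i/∂u) du + (∂F_i/∂v) dv.
  For the x component: f_1(F) = 6*u^2 + 6*v^2 - 6*v; d F_1 = (0) du + (-2*v) dv
  For the y component: f_2(F) = 2; d F_2 = (6*u) du + (6*v - 3) dv
Combining and collecting du, dv coefficients:
  coeff of du: 12*u
  coeff of dv: -12*u^2*v - 12*v^3 + 12*v^2 + 12*v - 6
F^* omega = (12*u) du + (-12*u^2*v - 12*v^3 + 12*v^2 + 12*v - 6) dv.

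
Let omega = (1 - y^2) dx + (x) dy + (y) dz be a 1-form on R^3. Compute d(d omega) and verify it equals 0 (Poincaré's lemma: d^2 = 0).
d(d omega) = 0

Step 1: d omega = sum_{i<j} (∂f_j/∂x_i - ∂f_i/∂x_j) dx_i ∧ dx_j:
  coeff of dx ∧ dy: 2*y + 1
  coeff of dx ∧ dz: 0
  coeff of dy ∧ dz: 1
Step 2: Apply d again to each 2-form coefficient. The only possible 3-form in R^3 is dx ∧ dy ∧ dz, with coefficient
  ∂(coeff of dy∧dz)/∂x - ∂(coeff of dx∧dz)/∂y + ∂(coeff of dx∧dy)/∂z
  = ∂/∂x (1) - ∂/∂y (0) + ∂/∂z (2*y + 1).
Each of these terms simplifies to sums of mixed partials that cancel in pairs. The result is 0 (by equality of mixed partials for smooth functions — Schwarz / Clairaut).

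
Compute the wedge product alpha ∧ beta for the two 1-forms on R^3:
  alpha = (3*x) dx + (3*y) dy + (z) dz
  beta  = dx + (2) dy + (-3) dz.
alpha ∧ beta = (6*x - 3*y) dx ∧ dy + (-9*x - z) dx ∧ dz + (-9*y - 2*z) dy ∧ dz

Distribute the wedge, using dx_i ∧ dx_j = -dx_j ∧ dx_i and dx_i ∧ dx_i = 0. For each pair (i, j) with i < j, the coefficient of dx_i ∧ dx_j in alpha ∧ beta is (alpha_i * beta_j - alpha_j * beta_i). Collecting: alpha ∧ beta = (6*x - 3*y) dx ∧ dy + (-9*x - z) dx ∧ dz + (-9*y - 2*z) dy ∧ dz.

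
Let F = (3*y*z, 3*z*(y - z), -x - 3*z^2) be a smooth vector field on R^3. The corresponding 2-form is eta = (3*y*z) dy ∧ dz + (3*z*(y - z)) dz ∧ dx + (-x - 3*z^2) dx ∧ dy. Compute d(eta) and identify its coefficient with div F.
d(eta) = (-3*z) dx ∧ dy ∧ dz; div F = -3*z

For a 2-form in R^3 of the form above, applying d gives a 3-form with coefficient ∂P/∂x + ∂Q/∂y + ∂R/∂z:
  ∂P/∂x = 0
  ∂Q/∂y = 3*z
  ∂R/∂z = -6*z
Sum = -3*z, which is exactly div F.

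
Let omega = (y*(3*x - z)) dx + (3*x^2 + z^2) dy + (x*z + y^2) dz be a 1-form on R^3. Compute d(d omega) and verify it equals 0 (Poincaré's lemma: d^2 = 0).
d(d omega) = 0

Step 1: d omega = sum_{i<j} (∂f_j/∂x_i - ∂f_i/∂x_j) dx_i ∧ dx_j:
  coeff of dx ∧ dy: 3*x + z
  coeff of dx ∧ dz: y + z
  coeff of dy ∧ dz: 2*y - 2*z
Step 2: Apply d again to each 2-form coefficient. The only possible 3-form in R^3 is dx ∧ dy ∧ dz, with coefficient
  ∂(coeff of dy∧dz)/∂x - ∂(coeff of dx∧dz)/∂y + ∂(coeff of dx∧dy)/∂z
  = ∂/∂x (2*y - 2*z) - ∂/∂y (y + z) + ∂/∂z (3*x + z).
Each of these terms simplifies to sums of mixed partials that cancel in pairs. The result is 0 (by equality of mixed partials for smooth functions — Schwarz / Clairaut).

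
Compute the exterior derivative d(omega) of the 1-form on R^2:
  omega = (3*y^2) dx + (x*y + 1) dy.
d(omega) = (-5*y) dx ∧ dy

For a 1-form omega = sum_i f_i dx_i, the exterior derivative is
  d(omega) = sum_{i < j} (∂f_j/∂x_i - ∂f_i/∂x_j) dx_i ∧ dx_j.
  coefficient of dx ∧ dy: ∂f_2/∂x - ∂f_1/∂y = ∂(x*y + 1)/∂x - ∂(3*y^2)/∂y = -5*y
Assembling: d(omega) = (-5*y) dx ∧ dy.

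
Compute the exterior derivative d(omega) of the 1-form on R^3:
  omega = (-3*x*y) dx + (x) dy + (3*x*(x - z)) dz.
d(omega) = (3*x + 1) dx ∧ dy + (6*x - 3*z) dx ∧ dz

For a 1-form omega = sum_i f_i dx_i, the exterior derivative is
  d(omega) = sum_{i < j} (∂f_j/∂x_i - ∂f_i/∂x_j) dx_i ∧ dx_j.
  coefficient of dx ∧ dy: ∂f_2/∂x - ∂f_1/∂y = ∂(x)/∂x - ∂(-3*x*y)/∂y = 3*x + 1
  coefficient of dx ∧ dz: ∂f_3/∂x - ∂f_1/∂z = ∂(3*x*(x - z))/∂x - ∂(-3*x*y)/∂z = 6*x - 3*z
Assembling: d(omega) = (3*x + 1) dx ∧ dy + (6*x - 3*z) dx ∧ dz.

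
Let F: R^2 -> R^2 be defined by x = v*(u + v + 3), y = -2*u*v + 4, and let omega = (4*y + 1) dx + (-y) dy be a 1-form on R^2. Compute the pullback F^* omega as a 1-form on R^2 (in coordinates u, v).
F^* omega = (v*(-12*u*v + 25)) du + (-12*u^2*v - 16*u*v^2 - 24*u*v + 25*u + 34*v + 51) dv

Using F^*(f dg) = (f ∘ F) d(g ∘ F), substitute each coordinate x_i by F_i(u, v) in f_i, and replace dx_i by d F_i = (∂F_i/∂u) du + (∂F_i/∂v) dv.
  For the x component: f_1(F) = -8*u*v + 17; d F_1 = (v) du + (u + 2*v + 3) dv
  For the y component: f_2(F) = 2*u*v - 4; d F_2 = (-2*v) du + (-2*u) dv
Combining and collecting du, dv coefficients:
  coeff of du: v*(-12*u*v + 25)
  coeff of dv: -12*u^2*v - 16*u*v^2 - 24*u*v + 25*u + 34*v + 51
F^* omega = (v*(-12*u*v + 25)) du + (-12*u^2*v - 16*u*v^2 - 24*u*v + 25*u + 34*v + 51) dv.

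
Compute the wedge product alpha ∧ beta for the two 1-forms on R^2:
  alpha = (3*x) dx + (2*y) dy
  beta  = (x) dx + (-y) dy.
alpha ∧ beta = (-5*x*y) dx ∧ dy

Distribute the wedge, using dx_i ∧ dx_j = -dx_j ∧ dx_i and dx_i ∧ dx_i = 0. For each pair (i, j) with i < j, the coefficient of dx_i ∧ dx_j in alpha ∧ beta is (alpha_i * beta_j - alpha_j * beta_i). Collecting: alpha ∧ beta = (-5*x*y) dx ∧ dy.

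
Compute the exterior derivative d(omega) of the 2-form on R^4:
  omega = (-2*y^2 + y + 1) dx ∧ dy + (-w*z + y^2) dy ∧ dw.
d(omega) = (w) dy ∧ dz ∧ dw

For a 2-form omega = sum_{i<j} g_{ij} dx_i ∧ dx_j, the exterior derivative is
  d(omega) = sum_{i<j} d(g_{ij}) ∧ dx_i ∧ dx_j = sum_{i<j, k} (∂g_{ij}/∂x_k) dx_k ∧ dx_i ∧ dx_j.
Expand each term, using dx_k ∧ dx_i ∧ dx_j = sgn(permutation) dx_{(a)} ∧ dx_{(b)} ∧ dx_{(c)} with (a < b < c) sorted:
  d(-w*z + y^2) includes (∂/∂z)(-w*z + y^2) dz = (-w) dz, which multiplied by dy ∧ dw gives (w) dy ∧ dz ∧ dw
Collecting like 3-forms: d(omega) = (w) dy ∧ dz ∧ dw.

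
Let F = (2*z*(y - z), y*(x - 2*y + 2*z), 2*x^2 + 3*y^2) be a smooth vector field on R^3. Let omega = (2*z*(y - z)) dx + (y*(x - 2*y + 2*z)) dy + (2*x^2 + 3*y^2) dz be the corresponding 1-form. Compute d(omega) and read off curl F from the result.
d(omega) = (4*y) dy ∧ dz + (-4*x + 2*y - 4*z) dz ∧ dx + (y - 2*z) dx ∧ dy; curl F = (4*y, -4*x + 2*y - 4*z, y - 2*z)

d omega = sum_{i<j} (∂f_j/∂x_i - ∂f_i/∂x_j) dx_i ∧ dx_j. Under the identification (dy ∧ dz, dz ∧ dx, dx ∧ dy) ↔ (e_x, e_y, e_z), the coefficients are exactly the components of curl F. Compute:
  ∂R/∂y - ∂Q/∂z = (6*y) - (2*y) = 4*y
  ∂P/∂z - ∂R/∂x = (2*y - 4*z) - (4*x) = -4*x + 2*y - 4*z
  ∂Q/∂x - ∂P/∂y = (y) - (2*z) = y - 2*z.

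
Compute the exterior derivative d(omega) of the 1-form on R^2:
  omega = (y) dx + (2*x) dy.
d(omega) = (1) dx ∧ dy

For a 1-form omega = sum_i f_i dx_i, the exterior derivative is
  d(omega) = sum_{i < j} (∂f_j/∂x_i - ∂f_i/∂x_j) dx_i ∧ dx_j.
  coefficient of dx ∧ dy: ∂f_2/∂x - ∂f_1/∂y = ∂(2*x)/∂x - ∂(y)/∂y = 1
Assembling: d(omega) = (1) dx ∧ dy.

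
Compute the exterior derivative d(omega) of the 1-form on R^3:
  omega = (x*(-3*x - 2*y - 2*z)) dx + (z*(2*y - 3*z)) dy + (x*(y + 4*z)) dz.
d(omega) = (2*x) dx ∧ dy + (2*x + y + 4*z) dx ∧ dz + (x - 2*y + 6*z) dy ∧ dz

For a 1-form omega = sum_i f_i dx_i, the exterior derivative is
  d(omega) = sum_{i < j} (∂f_j/∂x_i - ∂f_i/∂x_j) dx_i ∧ dx_j.
  coefficient of dx ∧ dy: ∂f_2/∂x - ∂f_1/∂y = ∂(z*(2*y - 3*z))/∂x - ∂(x*(-3*x - 2*y - 2*z))/∂y = 2*x
  coefficient of dx ∧ dz: ∂f_3/∂x - ∂f_1/∂z = ∂(x*(y + 4*z))/∂x - ∂(x*(-3*x - 2*y - 2*z))/∂z = 2*x + y + 4*z
  coefficient of dy ∧ dz: ∂f_3/∂y - ∂f_2/∂z = ∂(x*(y + 4*z))/∂y - ∂(z*(2*y - 3*z))/∂z = x - 2*y + 6*z
Assembling: d(omega) = (2*x) dx ∧ dy + (2*x + y + 4*z) dx ∧ dz + (x - 2*y + 6*z) dy ∧ dz.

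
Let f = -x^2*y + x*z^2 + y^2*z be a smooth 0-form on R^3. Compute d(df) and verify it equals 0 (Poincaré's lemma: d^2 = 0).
d(df) = 0

Step 1: df = sum_i (∂f/∂x_i) dx_i = (-2*x*y + z^2) dx + (-x^2 + 2*y*z) dy + (2*x*z + y^2) dz.
Step 2: Apply d again. Using the 1-form formula, the coefficient of dx ∧ dy in d(df) is ∂^2 f/∂x ∂y - ∂^2 f/∂y ∂x = (-2*x) - (-2*x) = 0 (equality of mixed partials for smooth f).
Similarly for dx ∧ dz and dy ∧ dz — all coefficients vanish. So d(df) = 0.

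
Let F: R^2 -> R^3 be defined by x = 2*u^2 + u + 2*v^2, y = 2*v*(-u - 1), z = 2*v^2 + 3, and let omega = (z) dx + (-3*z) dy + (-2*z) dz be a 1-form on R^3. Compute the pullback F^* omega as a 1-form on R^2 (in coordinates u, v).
F^* omega = (8*u*v^2 + 12*u + 12*v^3 + 2*v^2 + 18*v + 3) du + (12*u*v^2 + 18*u - 8*v^3 + 12*v^2 - 12*v + 18) dv

Using F^*(f dg) = (f ∘ F) d(g ∘ F), substitute each coordinate x_i by F_i(u, v) in f_i, and replace dx_i by d F_i = (∂F_i/∂u) du + (∂F_i/∂v) dv.
  For the x component: f_1(F) = 2*v^2 + 3; d F_1 = (4*u + 1) du + (4*v) dv
  For the y component: f_2(F) = -6*v^2 - 9; d F_2 = (-2*v) du + (-2*u - 2) dv
  For the z component: f_3(F) = -4*v^2 - 6; d F_3 = (0) du + (4*v) dv
Combining and collecting du, dv coefficients:
  coeff of du: 8*u*v^2 + 12*u + 12*v^3 + 2*v^2 + 18*v + 3
  coeff of dv: 12*u*v^2 + 18*u - 8*v^3 + 12*v^2 - 12*v + 18
F^* omega = (8*u*v^2 + 12*u + 12*v^3 + 2*v^2 + 18*v + 3) du + (12*u*v^2 + 18*u - 8*v^3 + 12*v^2 - 12*v + 18) dv.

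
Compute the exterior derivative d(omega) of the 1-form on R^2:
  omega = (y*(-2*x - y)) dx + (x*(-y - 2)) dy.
d(omega) = (2*x + y - 2) dx ∧ dy

For a 1-form omega = sum_i f_i dx_i, the exterior derivative is
  d(omega) = sum_{i < j} (∂f_j/∂x_i - ∂f_i/∂x_j) dx_i ∧ dx_j.
  coefficient of dx ∧ dy: ∂f_2/∂x - ∂f_1/∂y = ∂(x*(-y - 2))/∂x - ∂(y*(-2*x - y))/∂y = 2*x + y - 2
Assembling: d(omega) = (2*x + y - 2) dx ∧ dy.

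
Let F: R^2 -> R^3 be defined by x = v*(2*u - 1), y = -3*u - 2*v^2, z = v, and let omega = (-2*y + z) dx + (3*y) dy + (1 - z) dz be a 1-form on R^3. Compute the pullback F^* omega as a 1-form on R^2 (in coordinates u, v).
F^* omega = (12*u*v + 27*u + 8*v^3 + 20*v^2) du + (12*u^2 + 8*u*v^2 + 38*u*v - 6*u + 24*v^3 - 4*v^2 - 2*v + 1) dv

Using F^*(f dg) = (f ∘ F) d(g ∘ F), substitute each coordinate x_i by F_i(u, v) in f_i, and replace dx_i by d F_i = (∂F_i/∂u) du + (∂F_i/∂v) dv.
  For the x component: f_1(F) = 6*u + 4*v^2 + v; d F_1 = (2*v) du + (2*u - 1) dv
  For the y component: f_2(F) = -9*u - 6*v^2; d F_2 = (-3) du + (-4*v) dv
  For the z component: f_3(F) = 1 - v; d F_3 = (0) du + (1) dv
Combining and collecting du, dv coefficients:
  coeff of du: 12*u*v + 27*u + 8*v^3 + 20*v^2
  coeff of dv: 12*u^2 + 8*u*v^2 + 38*u*v - 6*u + 24*v^3 - 4*v^2 - 2*v + 1
F^* omega = (12*u*v + 27*u + 8*v^3 + 20*v^2) du + (12*u^2 + 8*u*v^2 + 38*u*v - 6*u + 24*v^3 - 4*v^2 - 2*v + 1) dv.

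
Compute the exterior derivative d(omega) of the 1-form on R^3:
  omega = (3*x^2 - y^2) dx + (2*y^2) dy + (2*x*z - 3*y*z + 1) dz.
d(omega) = (2*y) dx ∧ dy + (2*z) dx ∧ dz + (-3*z) dy ∧ dz

For a 1-form omega = sum_i f_i dx_i, the exterior derivative is
  d(omega) = sum_{i < j} (∂f_j/∂x_i - ∂f_i/∂x_j) dx_i ∧ dx_j.
  coefficient of dx ∧ dy: ∂f_2/∂x - ∂f_1/∂y = ∂(2*y^2)/∂x - ∂(3*x^2 - y^2)/∂y = 2*y
  coefficient of dx ∧ dz: ∂f_3/∂x - ∂f_1/∂z = ∂(2*x*z - 3*y*z + 1)/∂x - ∂(3*x^2 - y^2)/∂z = 2*z
  coefficient of dy ∧ dz: ∂f_3/∂y - ∂f_2/∂z = ∂(2*x*z - 3*y*z + 1)/∂y - ∂(2*y^2)/∂z = -3*z
Assembling: d(omega) = (2*y) dx ∧ dy + (2*z) dx ∧ dz + (-3*z) dy ∧ dz.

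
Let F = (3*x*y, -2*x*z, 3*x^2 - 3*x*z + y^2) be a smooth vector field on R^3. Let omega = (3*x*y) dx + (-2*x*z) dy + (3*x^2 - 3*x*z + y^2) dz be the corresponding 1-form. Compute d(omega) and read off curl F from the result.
d(omega) = (2*x + 2*y) dy ∧ dz + (-6*x + 3*z) dz ∧ dx + (-3*x - 2*z) dx ∧ dy; curl F = (2*x + 2*y, -6*x + 3*z, -3*x - 2*z)

d omega = sum_{i<j} (∂f_j/∂x_i - ∂f_i/∂x_j) dx_i ∧ dx_j. Under the identification (dy ∧ dz, dz ∧ dx, dx ∧ dy) ↔ (e_x, e_y, e_z), the coefficients are exactly the components of curl F. Compute:
  ∂R/∂y - ∂Q/∂z = (2*y) - (-2*x) = 2*x + 2*y
  ∂P/∂z - ∂R/∂x = (0) - (6*x - 3*z) = -6*x + 3*z
  ∂Q/∂x - ∂P/∂y = (-2*z) - (3*x) = -3*x - 2*z.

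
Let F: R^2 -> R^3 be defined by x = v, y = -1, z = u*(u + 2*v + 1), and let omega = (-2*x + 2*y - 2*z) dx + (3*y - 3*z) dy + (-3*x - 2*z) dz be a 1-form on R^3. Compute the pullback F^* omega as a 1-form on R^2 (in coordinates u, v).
F^* omega = (-4*u^3 - 12*u^2*v - 6*u^2 - 8*u*v^2 - 14*u*v - 2*u - 6*v^2 - 3*v) du + (-4*u^3 - 8*u^2*v - 6*u^2 - 10*u*v - 2*u - 2*v - 2) dv

Using F^*(f dg) = (f ∘ F) d(g ∘ F), substitute each coordinate x_i by F_i(u, v) in f_i, and replace dx_i by d F_i = (∂F_i/∂u) du + (∂F_i/∂v) dv.
  For the x component: f_1(F) = -2*u^2 - 4*u*v - 2*u - 2*v - 2; d F_1 = (0) du + (1) dv
  For the y component: f_2(F) = -3*u^2 - 6*u*v - 3*u - 3; d F_2 = (0) du + (0) dv
  For the z component: f_3(F) = -2*u^2 - 4*u*v - 2*u - 3*v; d F_3 = (2*u + 2*v + 1) du + (2*u) dv
Combining and collecting du, dv coefficients:
  coeff of du: -4*u^3 - 12*u^2*v - 6*u^2 - 8*u*v^2 - 14*u*v - 2*u - 6*v^2 - 3*v
  coeff of dv: -4*u^3 - 8*u^2*v - 6*u^2 - 10*u*v - 2*u - 2*v - 2
F^* omega = (-4*u^3 - 12*u^2*v - 6*u^2 - 8*u*v^2 - 14*u*v - 2*u - 6*v^2 - 3*v) du + (-4*u^3 - 8*u^2*v - 6*u^2 - 10*u*v - 2*u - 2*v - 2) dv.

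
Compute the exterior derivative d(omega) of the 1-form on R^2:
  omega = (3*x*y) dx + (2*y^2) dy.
d(omega) = (-3*x) dx ∧ dy

For a 1-form omega = sum_i f_i dx_i, the exterior derivative is
  d(omega) = sum_{i < j} (∂f_j/∂x_i - ∂f_i/∂x_j) dx_i ∧ dx_j.
  coefficient of dx ∧ dy: ∂f_2/∂x - ∂f_1/∂y = ∂(2*y^2)/∂x - ∂(3*x*y)/∂y = -3*x
Assembling: d(omega) = (-3*x) dx ∧ dy.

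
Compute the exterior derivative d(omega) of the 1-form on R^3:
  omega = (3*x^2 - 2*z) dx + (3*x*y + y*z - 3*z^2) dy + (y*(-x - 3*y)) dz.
d(omega) = (3*y) dx ∧ dy + (2 - y) dx ∧ dz + (-x - 7*y + 6*z) dy ∧ dz

For a 1-form omega = sum_i f_i dx_i, the exterior derivative is
  d(omega) = sum_{i < j} (∂f_j/∂x_i - ∂f_i/∂x_j) dx_i ∧ dx_j.
  coefficient of dx ∧ dy: ∂f_2/∂x - ∂f_1/∂y = ∂(3*x*y + y*z - 3*z^2)/∂x - ∂(3*x^2 - 2*z)/∂y = 3*y
  coefficient of dx ∧ dz: ∂f_3/∂x - ∂f_1/∂z = ∂(y*(-x - 3*y))/∂x - ∂(3*x^2 - 2*z)/∂z = 2 - y
  coefficient of dy ∧ dz: ∂f_3/∂y - ∂f_2/∂z = ∂(y*(-x - 3*y))/∂y - ∂(3*x*y + y*z - 3*z^2)/∂z = -x - 7*y + 6*z
Assembling: d(omega) = (3*y) dx ∧ dy + (2 - y) dx ∧ dz + (-x - 7*y + 6*z) dy ∧ dz.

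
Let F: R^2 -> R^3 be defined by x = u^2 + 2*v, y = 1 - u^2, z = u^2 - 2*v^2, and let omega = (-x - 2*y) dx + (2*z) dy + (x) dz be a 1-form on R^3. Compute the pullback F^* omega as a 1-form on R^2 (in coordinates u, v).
F^* omega = (4*u*(2*v^2 - 1)) du + (-4*u^2*v + 2*u^2 - 8*v^2 - 4*v - 4) dv

Using F^*(f dg) = (f ∘ F) d(g ∘ F), substitute each coordinate x_i by F_i(u, v) in f_i, and replace dx_i by d F_i = (∂F_i/∂u) du + (∂F_i/∂v) dv.
  For the x component: f_1(F) = u^2 - 2*v - 2; d F_1 = (2*u) du + (2) dv
  For the y component: f_2(F) = 2*u^2 - 4*v^2; d F_2 = (-2*u) du + (0) dv
  For the z component: f_3(F) = u^2 + 2*v; d F_3 = (2*u) du + (-4*v) dv
Combining and collecting du, dv coefficients:
  coeff of du: 4*u*(2*v^2 - 1)
  coeff of dv: -4*u^2*v + 2*u^2 - 8*v^2 - 4*v - 4
F^* omega = (4*u*(2*v^2 - 1)) du + (-4*u^2*v + 2*u^2 - 8*v^2 - 4*v - 4) dv.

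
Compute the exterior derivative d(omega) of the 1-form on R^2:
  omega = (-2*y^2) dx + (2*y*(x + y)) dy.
d(omega) = (6*y) dx ∧ dy

For a 1-form omega = sum_i f_i dx_i, the exterior derivative is
  d(omega) = sum_{i < j} (∂f_j/∂x_i - ∂f_i/∂x_j) dx_i ∧ dx_j.
  coefficient of dx ∧ dy: ∂f_2/∂x - ∂f_1/∂y = ∂(2*y*(x + y))/∂x - ∂(-2*y^2)/∂y = 6*y
Assembling: d(omega) = (6*y) dx ∧ dy.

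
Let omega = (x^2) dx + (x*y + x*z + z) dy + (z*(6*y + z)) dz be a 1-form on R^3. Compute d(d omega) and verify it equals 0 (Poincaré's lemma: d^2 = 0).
d(d omega) = 0

Step 1: d omega = sum_{i<j} (∂f_j/∂x_i - ∂f_i/∂x_j) dx_i ∧ dx_j:
  coeff of dx ∧ dy: y + z
  coeff of dx ∧ dz: 0
  coeff of dy ∧ dz: -x + 6*z - 1
Step 2: Apply d again to each 2-form coefficient. The only possible 3-form in R^3 is dx ∧ dy ∧ dz, with coefficient
  ∂(coeff of dy∧dz)/∂x - ∂(coeff of dx∧dz)/∂y + ∂(coeff of dx∧dy)/∂z
  = ∂/∂x (-x + 6*z - 1) - ∂/∂y (0) + ∂/∂z (y + z).
Each of these terms simplifies to sums of mixed partials that cancel in pairs. The result is 0 (by equality of mixed partials for smooth functions — Schwarz / Clairaut).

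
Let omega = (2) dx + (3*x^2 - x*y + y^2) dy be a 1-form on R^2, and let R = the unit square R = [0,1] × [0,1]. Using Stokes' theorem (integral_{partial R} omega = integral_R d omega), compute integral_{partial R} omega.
integral_(partial R) omega = 5/2

Stokes: integral_partial_R omega = integral_R d omega with d omega = (∂Q/∂x - ∂P/∂y) dx ∧ dy.
  ∂Q/∂x = 6*x - y
  ∂P/∂y = 0
  integrand = ∂Q/∂x - ∂P/∂y = 6*x - y.
Integrating over R: integral_0^1 integral_0^1 (6*x - y) dx dy = 5/2.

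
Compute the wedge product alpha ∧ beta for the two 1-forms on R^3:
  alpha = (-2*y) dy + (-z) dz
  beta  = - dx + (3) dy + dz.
alpha ∧ beta = (-2*y) dx ∧ dy + (-2*y + 3*z) dy ∧ dz + (-z) dx ∧ dz

Distribute the wedge, using dx_i ∧ dx_j = -dx_j ∧ dx_i and dx_i ∧ dx_i = 0. For each pair (i, j) with i < j, the coefficient of dx_i ∧ dx_j in alpha ∧ beta is (alpha_i * beta_j - alpha_j * beta_i). Collecting: alpha ∧ beta = (-2*y) dx ∧ dy + (-2*y + 3*z) dy ∧ dz + (-z) dx ∧ dz.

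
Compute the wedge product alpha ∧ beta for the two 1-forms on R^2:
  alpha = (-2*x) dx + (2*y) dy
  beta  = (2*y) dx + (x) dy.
alpha ∧ beta = (-2*x^2 - 4*y^2) dx ∧ dy

Distribute the wedge, using dx_i ∧ dx_j = -dx_j ∧ dx_i and dx_i ∧ dx_i = 0. For each pair (i, j) with i < j, the coefficient of dx_i ∧ dx_j in alpha ∧ beta is (alpha_i * beta_j - alpha_j * beta_i). Collecting: alpha ∧ beta = (-2*x^2 - 4*y^2) dx ∧ dy.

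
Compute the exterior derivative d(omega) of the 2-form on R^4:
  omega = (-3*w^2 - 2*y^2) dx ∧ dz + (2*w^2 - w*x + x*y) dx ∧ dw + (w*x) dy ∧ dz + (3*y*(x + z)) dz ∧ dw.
d(omega) = (w + 4*y) dx ∧ dy ∧ dz + (-6*w + 3*y) dx ∧ dz ∧ dw + (-x) dx ∧ dy ∧ dw + (4*x + 3*z) dy ∧ dz ∧ dw

For a 2-form omega = sum_{i<j} g_{ij} dx_i ∧ dx_j, the exterior derivative is
  d(omega) = sum_{i<j} d(g_{ij}) ∧ dx_i ∧ dx_j = sum_{i<j, k} (∂g_{ij}/∂x_k) dx_k ∧ dx_i ∧ dx_j.
Expand each term, using dx_k ∧ dx_i ∧ dx_j = sgn(permutation) dx_{(a)} ∧ dx_{(b)} ∧ dx_{(c)} with (a < b < c) sorted:
  d(-3*w^2 - 2*y^2) includes (∂/∂y)(-3*w^2 - 2*y^2) dy = (-4*y) dy, which multiplied by dx ∧ dz gives (4*y) dx ∧ dy ∧ dz
  d(-3*w^2 - 2*y^2) includes (∂/∂w)(-3*w^2 - 2*y^2) dw = (-6*w) dw, which multiplied by dx ∧ dz gives (-6*w) dx ∧ dz ∧ dw
  d(2*w^2 - w*x + x*y) includes (∂/∂y)(2*w^2 - w*x + x*y) dy = (x) dy, which multiplied by dx ∧ dw gives (-x) dx ∧ dy ∧ dw
  d(w*x) includes (∂/∂x)(w*x) dx = (w) dx, which multiplied by dy ∧ dz gives (w) dx ∧ dy ∧ dz
  d(w*x) includes (∂/∂w)(w*x) dw = (x) dw, which multiplied by dy ∧ dz gives (x) dy ∧ dz ∧ dw
  d(3*y*(x + z)) includes (∂/∂x)(3*y*(x + z)) dx = (3*y) dx, which multiplied by dz ∧ dw gives (3*y) dx ∧ dz ∧ dw
  d(3*y*(x + z)) includes (∂/∂y)(3*y*(x + z)) dy = (3*x + 3*z) dy, which multiplied by dz ∧ dw gives (3*x + 3*z) dy ∧ dz ∧ dw
Collecting like 3-forms: d(omega) = (w + 4*y) dx ∧ dy ∧ dz + (-6*w + 3*y) dx ∧ dz ∧ dw + (-x) dx ∧ dy ∧ dw + (4*x + 3*z) dy ∧ dz ∧ dw.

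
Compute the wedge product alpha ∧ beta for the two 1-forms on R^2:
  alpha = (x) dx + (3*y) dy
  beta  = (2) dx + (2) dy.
alpha ∧ beta = (2*x - 6*y) dx ∧ dy

Distribute the wedge, using dx_i ∧ dx_j = -dx_j ∧ dx_i and dx_i ∧ dx_i = 0. For each pair (i, j) with i < j, the coefficient of dx_i ∧ dx_j in alpha ∧ beta is (alpha_i * beta_j - alpha_j * beta_i). Collecting: alpha ∧ beta = (2*x - 6*y) dx ∧ dy.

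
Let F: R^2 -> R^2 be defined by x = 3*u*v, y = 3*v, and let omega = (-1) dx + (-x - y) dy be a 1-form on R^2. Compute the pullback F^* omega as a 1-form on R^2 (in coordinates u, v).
F^* omega = (-3*v) du + (-9*u*v - 3*u - 9*v) dv

Using F^*(f dg) = (f ∘ F) d(g ∘ F), substitute each coordinate x_i by F_i(u, v) in f_i, and replace dx_i by d F_i = (∂F_i/∂u) du + (∂F_i/∂v) dv.
  For the x component: f_1(F) = -1; d F_1 = (3*v) du + (3*u) dv
  For the y component: f_2(F) = 3*v*(-u - 1); d F_2 = (0) du + (3) dv
Combining and collecting du, dv coefficients:
  coeff of du: -3*v
  coeff of dv: -9*u*v - 3*u - 9*v
F^* omega = (-3*v) du + (-9*u*v - 3*u - 9*v) dv.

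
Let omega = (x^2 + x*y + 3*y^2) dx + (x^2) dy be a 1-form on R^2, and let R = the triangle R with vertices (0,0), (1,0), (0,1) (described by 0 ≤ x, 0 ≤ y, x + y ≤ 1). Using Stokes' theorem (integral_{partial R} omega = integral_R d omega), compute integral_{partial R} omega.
integral_(partial R) omega = -5/6

Stokes: integral_partial_R omega = integral_R d omega with d omega = (∂Q/∂x - ∂P/∂y) dx ∧ dy.
  ∂Q/∂x = 2*x
  ∂P/∂y = x + 6*y
  integrand = ∂Q/∂x - ∂P/∂y = x - 6*y.
Integrating over R: integral_0^1 integral_0^{1-x} (x - 6*y) dy dx = -5/6.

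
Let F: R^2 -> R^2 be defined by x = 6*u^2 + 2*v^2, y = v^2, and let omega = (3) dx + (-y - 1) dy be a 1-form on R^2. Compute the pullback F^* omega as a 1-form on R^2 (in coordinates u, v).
F^* omega = (36*u) du + (2*v*(5 - v^2)) dv

Using F^*(f dg) = (f ∘ F) d(g ∘ F), substitute each coordinate x_i by F_i(u, v) in f_i, and replace dx_i by d F_i = (∂F_i/∂u) du + (∂F_i/∂v) dv.
  For the x component: f_1(F) = 3; d F_1 = (12*u) du + (4*v) dv
  For the y component: f_2(F) = -v^2 - 1; d F_2 = (0) du + (2*v) dv
Combining and collecting du, dv coefficients:
  coeff of du: 36*u
  coeff of dv: 2*v*(5 - v^2)
F^* omega = (36*u) du + (2*v*(5 - v^2)) dv.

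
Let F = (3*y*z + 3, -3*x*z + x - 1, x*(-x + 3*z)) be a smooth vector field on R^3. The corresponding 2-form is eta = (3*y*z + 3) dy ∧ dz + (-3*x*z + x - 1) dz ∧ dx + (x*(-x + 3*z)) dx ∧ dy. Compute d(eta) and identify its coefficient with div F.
d(eta) = (3*x) dx ∧ dy ∧ dz; div F = 3*x

For a 2-form in R^3 of the form above, applying d gives a 3-form with coefficient ∂P/∂x + ∂Q/∂y + ∂R/∂z:
  ∂P/∂x = 0
  ∂Q/∂y = 0
  ∂R/∂z = 3*x
Sum = 3*x, which is exactly div F.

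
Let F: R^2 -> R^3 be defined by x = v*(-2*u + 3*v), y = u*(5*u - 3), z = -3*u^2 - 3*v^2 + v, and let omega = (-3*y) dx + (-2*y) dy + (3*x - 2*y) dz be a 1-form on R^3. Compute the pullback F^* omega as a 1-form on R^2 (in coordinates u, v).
F^* omega = (2*u*(-20*u^2 + 33*u*v + 27*u - 27*v^2 - 9*v - 9)) du + (30*u^3 - 30*u^2*v - 28*u^2 + 36*u*v^2 + 12*u*v + 6*u - 54*v^3 + 9*v^2) dv

Using F^*(f dg) = (f ∘ F) d(g ∘ F), substitute each coordinate x_i by F_i(u, v) in f_i, and replace dx_i by d F_i = (∂F_i/∂u) du + (∂F_i/∂v) dv.
  For the x component: f_1(F) = 3*u*(3 - 5*u); d F_1 = (-2*v) du + (-2*u + 6*v) dv
  For the y component: f_2(F) = 2*u*(3 - 5*u); d F_2 = (10*u - 3) du + (0) dv
  For the z component: f_3(F) = -10*u^2 - 6*u*v + 6*u + 9*v^2; d F_3 = (-6*u) du + (1 - 6*v) dv
Combining and collecting du, dv coefficients:
  coeff of du: 2*u*(-20*u^2 + 33*u*v + 27*u - 27*v^2 - 9*v - 9)
  coeff of dv: 30*u^3 - 30*u^2*v - 28*u^2 + 36*u*v^2 + 12*u*v + 6*u - 54*v^3 + 9*v^2
F^* omega = (2*u*(-20*u^2 + 33*u*v + 27*u - 27*v^2 - 9*v - 9)) du + (30*u^3 - 30*u^2*v - 28*u^2 + 36*u*v^2 + 12*u*v + 6*u - 54*v^3 + 9*v^2) dv.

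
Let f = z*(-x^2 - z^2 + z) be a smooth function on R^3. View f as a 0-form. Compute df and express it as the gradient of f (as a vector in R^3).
df = (-2*x*z) dx + (0) dy + (-x^2 - 3*z^2 + 2*z) dz; grad f = (-2*x*z, 0, -x^2 - 3*z^2 + 2*z)

For a 0-form f, d f = (∂f/∂x) dx + (∂f/∂y) dy + (∂f/∂z) dz. The components of the vector representation are exactly the entries of grad f in Cartesian coordinates:
  ∂f/∂x = -2*x*z
  ∂f/∂y = 0
  ∂f/∂z = -x^2 - 3*z^2 + 2*z.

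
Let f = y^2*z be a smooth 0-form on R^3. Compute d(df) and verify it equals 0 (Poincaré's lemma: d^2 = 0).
d(df) = 0

Step 1: df = sum_i (∂f/∂x_i) dx_i = (0) dx + (2*y*z) dy + (y^2) dz.
Step 2: Apply d again. Using the 1-form formula, the coefficient of dx ∧ dy in d(df) is ∂^2 f/∂x ∂y - ∂^2 f/∂y ∂x = (0) - (0) = 0 (equality of mixed partials for smooth f).
Similarly for dx ∧ dz and dy ∧ dz — all coefficients vanish. So d(df) = 0.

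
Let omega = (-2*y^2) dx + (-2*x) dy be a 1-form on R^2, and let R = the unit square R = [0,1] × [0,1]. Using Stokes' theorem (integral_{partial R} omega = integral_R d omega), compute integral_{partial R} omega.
integral_(partial R) omega = 0

Stokes: integral_partial_R omega = integral_R d omega with d omega = (∂Q/∂x - ∂P/∂y) dx ∧ dy.
  ∂Q/∂x = -2
  ∂P/∂y = -4*y
  integrand = ∂Q/∂x - ∂P/∂y = 4*y - 2.
Integrating over R: integral_0^1 integral_0^1 (4*y - 2) dx dy = 0.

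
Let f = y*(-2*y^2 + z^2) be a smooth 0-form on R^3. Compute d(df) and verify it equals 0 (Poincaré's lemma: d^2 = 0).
d(df) = 0

Step 1: df = sum_i (∂f/∂x_i) dx_i = (0) dx + (-6*y^2 + z^2) dy + (2*y*z) dz.
Step 2: Apply d again. Using the 1-form formula, the coefficient of dx ∧ dy in d(df) is ∂^2 f/∂x ∂y - ∂^2 f/∂y ∂x = (0) - (0) = 0 (equality of mixed partials for smooth f).
Similarly for dx ∧ dz and dy ∧ dz — all coefficients vanish. So d(df) = 0.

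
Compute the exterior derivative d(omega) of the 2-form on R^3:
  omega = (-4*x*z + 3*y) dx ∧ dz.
d(omega) = (-3) dx ∧ dy ∧ dz

For a 2-form omega = sum_{i<j} g_{ij} dx_i ∧ dx_j, the exterior derivative is
  d(omega) = sum_{i<j} d(g_{ij}) ∧ dx_i ∧ dx_j = sum_{i<j, k} (∂g_{ij}/∂x_k) dx_k ∧ dx_i ∧ dx_j.
Expand each term, using dx_k ∧ dx_i ∧ dx_j = sgn(permutation) dx_{(a)} ∧ dx_{(b)} ∧ dx_{(c)} with (a < b < c) sorted:
  d(-4*x*z + 3*y) includes (∂/∂y)(-4*x*z + 3*y) dy = (3) dy, which multiplied by dx ∧ dz gives (-3) dx ∧ dy ∧ dz
Collecting like 3-forms: d(omega) = (-3) dx ∧ dy ∧ dz.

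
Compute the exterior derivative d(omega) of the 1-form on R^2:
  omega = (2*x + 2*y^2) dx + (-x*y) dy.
d(omega) = (-5*y) dx ∧ dy

For a 1-form omega = sum_i f_i dx_i, the exterior derivative is
  d(omega) = sum_{i < j} (∂f_j/∂x_i - ∂f_i/∂x_j) dx_i ∧ dx_j.
  coefficient of dx ∧ dy: ∂f_2/∂x - ∂f_1/∂y = ∂(-x*y)/∂x - ∂(2*x + 2*y^2)/∂y = -5*y
Assembling: d(omega) = (-5*y) dx ∧ dy.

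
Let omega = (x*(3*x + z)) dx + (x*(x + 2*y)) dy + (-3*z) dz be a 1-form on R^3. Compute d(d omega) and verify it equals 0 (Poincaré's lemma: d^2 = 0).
d(d omega) = 0

Step 1: d omega = sum_{i<j} (∂f_j/∂x_i - ∂f_i/∂x_j) dx_i ∧ dx_j:
  coeff of dx ∧ dy: 2*x + 2*y
  coeff of dx ∧ dz: -x
  coeff of dy ∧ dz: 0
Step 2: Apply d again to each 2-form coefficient. The only possible 3-form in R^3 is dx ∧ dy ∧ dz, with coefficient
  ∂(coeff of dy∧dz)/∂x - ∂(coeff of dx∧dz)/∂y + ∂(coeff of dx∧dy)/∂z
  = ∂/∂x (0) - ∂/∂y (-x) + ∂/∂z (2*x + 2*y).
Each of these terms simplifies to sums of mixed partials that cancel in pairs. The result is 0 (by equality of mixed partials for smooth functions — Schwarz / Clairaut).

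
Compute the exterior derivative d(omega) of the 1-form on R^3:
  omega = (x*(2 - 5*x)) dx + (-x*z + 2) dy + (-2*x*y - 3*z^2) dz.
d(omega) = (-z) dx ∧ dy + (-2*y) dx ∧ dz + (-x) dy ∧ dz

For a 1-form omega = sum_i f_i dx_i, the exterior derivative is
  d(omega) = sum_{i < j} (∂f_j/∂x_i - ∂f_i/∂x_j) dx_i ∧ dx_j.
  coefficient of dx ∧ dy: ∂f_2/∂x - ∂f_1/∂y = ∂(-x*z + 2)/∂x - ∂(x*(2 - 5*x))/∂y = -z
  coefficient of dx ∧ dz: ∂f_3/∂x - ∂f_1/∂z = ∂(-2*x*y - 3*z^2)/∂x - ∂(x*(2 - 5*x))/∂z = -2*y
  coefficient of dy ∧ dz: ∂f_3/∂y - ∂f_2/∂z = ∂(-2*x*y - 3*z^2)/∂y - ∂(-x*z + 2)/∂z = -x
Assembling: d(omega) = (-z) dx ∧ dy + (-2*y) dx ∧ dz + (-x) dy ∧ dz.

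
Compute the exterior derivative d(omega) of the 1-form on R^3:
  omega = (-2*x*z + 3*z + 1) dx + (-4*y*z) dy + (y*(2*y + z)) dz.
d(omega) = (2*x - 3) dx ∧ dz + (8*y + z) dy ∧ dz

For a 1-form omega = sum_i f_i dx_i, the exterior derivative is
  d(omega) = sum_{i < j} (∂f_j/∂x_i - ∂f_i/∂x_j) dx_i ∧ dx_j.
  coefficient of dx ∧ dz: ∂f_3/∂x - ∂f_1/∂z = ∂(y*(2*y + z))/∂x - ∂(-2*x*z + 3*z + 1)/∂z = 2*x - 3
  coefficient of dy ∧ dz: ∂f_3/∂y - ∂f_2/∂z = ∂(y*(2*y + z))/∂y - ∂(-4*y*z)/∂z = 8*y + z
Assembling: d(omega) = (2*x - 3) dx ∧ dz + (8*y + z) dy ∧ dz.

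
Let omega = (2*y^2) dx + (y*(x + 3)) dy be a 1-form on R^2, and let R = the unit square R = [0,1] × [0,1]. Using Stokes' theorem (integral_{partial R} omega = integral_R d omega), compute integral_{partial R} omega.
integral_(partial R) omega = -3/2

Stokes: integral_partial_R omega = integral_R d omega with d omega = (∂Q/∂x - ∂P/∂y) dx ∧ dy.
  ∂Q/∂x = y
  ∂P/∂y = 4*y
  integrand = ∂Q/∂x - ∂P/∂y = -3*y.
Integrating over R: integral_0^1 integral_0^1 (-3*y) dx dy = -3/2.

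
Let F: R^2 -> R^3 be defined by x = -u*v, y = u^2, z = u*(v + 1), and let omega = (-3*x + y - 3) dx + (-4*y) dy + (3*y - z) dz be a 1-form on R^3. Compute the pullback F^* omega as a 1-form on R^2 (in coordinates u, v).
F^* omega = (-8*u^3 + 2*u^2*v + 3*u^2 - 4*u*v^2 - 2*u*v - u + 3*v) du + (u*(2*u^2 - 4*u*v - u + 3)) dv

Using F^*(f dg) = (f ∘ F) d(g ∘ F), substitute each coordinate x_i by F_i(u, v) in f_i, and replace dx_i by d F_i = (∂F_i/∂u) du + (∂F_i/∂v) dv.
  For the x component: f_1(F) = u^2 + 3*u*v - 3; d F_1 = (-v) du + (-u) dv
  For the y component: f_2(F) = -4*u^2; d F_2 = (2*u) du + (0) dv
  For the z component: f_3(F) = u*(3*u - v - 1); d F_3 = (v + 1) du + (u) dv
Combining and collecting du, dv coefficients:
  coeff of du: -8*u^3 + 2*u^2*v + 3*u^2 - 4*u*v^2 - 2*u*v - u + 3*v
  coeff of dv: u*(2*u^2 - 4*u*v - u + 3)
F^* omega = (-8*u^3 + 2*u^2*v + 3*u^2 - 4*u*v^2 - 2*u*v - u + 3*v) du + (u*(2*u^2 - 4*u*v - u + 3)) dv.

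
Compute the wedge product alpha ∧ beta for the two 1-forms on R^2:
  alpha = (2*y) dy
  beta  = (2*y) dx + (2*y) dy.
alpha ∧ beta = (-4*y^2) dx ∧ dy

Distribute the wedge, using dx_i ∧ dx_j = -dx_j ∧ dx_i and dx_i ∧ dx_i = 0. For each pair (i, j) with i < j, the coefficient of dx_i ∧ dx_j in alpha ∧ beta is (alpha_i * beta_j - alpha_j * beta_i). Collecting: alpha ∧ beta = (-4*y^2) dx ∧ dy.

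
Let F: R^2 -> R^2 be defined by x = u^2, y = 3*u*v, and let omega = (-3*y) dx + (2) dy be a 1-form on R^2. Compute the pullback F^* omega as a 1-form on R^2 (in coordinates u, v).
F^* omega = (6*v*(1 - 3*u^2)) du + (6*u) dv

Using F^*(f dg) = (f ∘ F) d(g ∘ F), substitute each coordinate x_i by F_i(u, v) in f_i, and replace dx_i by d F_i = (∂F_i/∂u) du + (∂F_i/∂v) dv.
  For the x component: f_1(F) = -9*u*v; d F_1 = (2*u) du + (0) dv
  For the y component: f_2(F) = 2; d F_2 = (3*v) du + (3*u) dv
Combining and collecting du, dv coefficients:
  coeff of du: 6*v*(1 - 3*u^2)
  coeff of dv: 6*u
F^* omega = (6*v*(1 - 3*u^2)) du + (6*u) dv.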